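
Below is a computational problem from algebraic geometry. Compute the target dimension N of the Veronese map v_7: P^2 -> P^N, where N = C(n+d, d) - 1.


The Veronese embedding v_d: P^n -> P^N maps each point to all
degree-d monomials in n+1 homogeneous coordinates.
N = C(n+d, d) - 1
N = C(2+7, 7) - 1
N = C(9, 7) - 1
C(9, 7) = 36
N = 36 - 1 = 35

35


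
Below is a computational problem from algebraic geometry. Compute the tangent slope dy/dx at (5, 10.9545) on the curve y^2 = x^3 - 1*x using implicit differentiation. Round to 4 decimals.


Using implicit differentiation of y^2 = x^3 - 1*x:
2y * dy/dx = 3x^2 - 1
dy/dx = (3x^2 - 1)/(2y)
Numerator: 3*5^2 - 1 = 74
Denominator: 2*10.9545 = 21.909
dy/dx = 74/21.909 = 3.3776

3.3776


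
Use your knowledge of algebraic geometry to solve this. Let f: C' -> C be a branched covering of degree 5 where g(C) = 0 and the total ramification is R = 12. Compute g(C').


Riemann-Hurwitz formula: 2g' - 2 = d(2g - 2) + R
Given: d = 5, g = 0, R = 12
2g' - 2 = 5*(2*0 - 2) + 12
2g' - 2 = 5*(-2) + 12
2g' - 2 = -10 + 12 = 2
2g' = 4
g' = 2

2


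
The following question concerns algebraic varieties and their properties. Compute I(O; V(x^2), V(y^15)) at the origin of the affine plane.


The intersection multiplicity of V(x^a) and V(y^b) at the origin is:
I(O; V(x^2), V(y^15)) = dim_k(k[x,y]/(x^2, y^15))
A basis for k[x,y]/(x^2, y^15) is the set of monomials x^i * y^j
where 0 <= i < 2 and 0 <= j < 15.
The number of such monomials is 2 * 15 = 30

30


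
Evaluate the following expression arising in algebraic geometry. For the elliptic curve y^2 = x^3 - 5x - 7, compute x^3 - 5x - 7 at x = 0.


Compute x^3 - 5x - 7 at x = 0:
x^3 = 0^3 = 0
(-5)*x = (-5)*0 = 0
Sum: 0 + 0 - 7 = -7

-7


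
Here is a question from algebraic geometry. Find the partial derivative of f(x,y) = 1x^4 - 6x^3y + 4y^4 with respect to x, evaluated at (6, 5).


df/dx = 4*1*x^3 + 3*(-6)*x^2*y
At (6,5): 4*1*6^3 + 3*(-6)*6^2*5
= 864 - 3240
= -2376

-2376


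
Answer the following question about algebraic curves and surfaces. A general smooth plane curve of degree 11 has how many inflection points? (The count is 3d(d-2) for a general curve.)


For a general smooth plane curve C of degree d, the inflection points are
the intersection of C with its Hessian curve, which has degree 3(d-2).
By Bezout, the total intersection number is d * 3(d-2) = 11 * 27 = 297.
For a general curve every flex is ordinary, so each contributes
multiplicity 1 to C·Hess(C), and the number of distinct inflection
points is 3d(d-2).
Inflection points = 3*11*(11-2) = 3*11*9 = 297

297


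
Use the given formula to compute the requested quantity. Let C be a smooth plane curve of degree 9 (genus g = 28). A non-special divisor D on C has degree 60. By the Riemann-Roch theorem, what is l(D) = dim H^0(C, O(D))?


First, compute the genus of a smooth plane curve of degree 9:
g = (d-1)(d-2)/2 = (9-1)(9-2)/2 = 28
For a non-special divisor D (i.e., h^1(D) = 0), Riemann-Roch gives:
l(D) = deg(D) - g + 1
Since deg(D) = 60 >= 2g - 1 = 55, D is non-special.
l(D) = 60 - 28 + 1 = 33

33


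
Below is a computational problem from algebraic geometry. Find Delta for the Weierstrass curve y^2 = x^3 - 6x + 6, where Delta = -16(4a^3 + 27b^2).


Compute each component:
4a^3 = 4*(-6)^3 = 4*(-216) = -864
27b^2 = 27*6^2 = 27*36 = 972
4a^3 + 27b^2 = -864 + 972 = 108
Delta = -16*108 = -1728

-1728


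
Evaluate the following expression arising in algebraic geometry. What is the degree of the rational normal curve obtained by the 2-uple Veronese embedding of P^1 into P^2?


The rational normal curve in P^2 is the image of P^1 under the 2-uple Veronese.
A general hyperplane in P^2 pulls back to a degree-2 form on P^1, which has 2 zeros,
so the curve meets a general hyperplane in 2 points. Degree = 2.

2


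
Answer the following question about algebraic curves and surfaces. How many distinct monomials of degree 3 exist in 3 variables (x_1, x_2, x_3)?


The number of degree-3 monomials in 3 variables is C(d+n-1, n-1).
= C(3+3-1, 3-1) = C(5, 2)
= 10

10


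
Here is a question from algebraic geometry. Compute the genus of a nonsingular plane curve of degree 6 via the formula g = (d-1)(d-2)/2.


Using the genus formula for smooth plane curves:
g = (d-1)(d-2)/2
g = (6-1)(6-2)/2
g = 5*4/2
g = 20/2 = 10

10


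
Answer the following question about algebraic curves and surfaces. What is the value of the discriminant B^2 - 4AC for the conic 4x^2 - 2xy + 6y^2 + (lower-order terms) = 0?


The discriminant of a conic Ax^2 + Bxy + Cy^2 + ... = 0 is B^2 - 4AC.
B^2 = (-2)^2 = 4
4AC = 4*4*6 = 96
Discriminant = 4 - 96 = -92

-92


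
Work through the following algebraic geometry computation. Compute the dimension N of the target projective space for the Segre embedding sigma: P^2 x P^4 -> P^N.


The Segre embedding maps P^m x P^n into P^N via
all products of coordinates from each factor.
N = (m+1)(n+1) - 1
N = (2+1)(4+1) - 1
N = 3*5 - 1
N = 15 - 1 = 14

14


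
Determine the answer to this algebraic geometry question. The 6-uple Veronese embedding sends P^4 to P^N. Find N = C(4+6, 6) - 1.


The Veronese embedding v_d: P^n -> P^N maps each point to all
degree-d monomials in n+1 homogeneous coordinates.
N = C(n+d, d) - 1
N = C(4+6, 6) - 1
N = C(10, 6) - 1
C(10, 6) = 210
N = 210 - 1 = 209

209


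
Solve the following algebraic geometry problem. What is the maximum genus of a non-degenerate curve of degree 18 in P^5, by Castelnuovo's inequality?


Castelnuovo's bound: write d - 1 = m(r-1) + epsilon with 0 <= epsilon < r-1.
d - 1 = 18 - 1 = 17
r - 1 = 5 - 1 = 4
17 = 4*4 + 1, so m = 4, epsilon = 1
pi(d, r) = m(m-1)(r-1)/2 + m*epsilon
= 4*3*4/2 + 4*1
= 48/2 + 4
= 24 + 4 = 28

28


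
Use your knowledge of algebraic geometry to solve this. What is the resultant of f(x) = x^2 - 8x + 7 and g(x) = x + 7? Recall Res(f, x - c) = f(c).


For Res(f, x - c), we evaluate f at x = c.
f(-7) = (-7)^2 - 8*(-7) + 7
= 49 + 56 + 7
= 105 + 7 = 112
Res(f, g) = 112

112


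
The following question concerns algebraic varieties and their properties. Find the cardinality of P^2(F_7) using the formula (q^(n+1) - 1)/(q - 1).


P^2(F_7) has (q^(n+1) - 1)/(q - 1) points.
= 7^2 + 7^1 + 7^0
= 49 + 7 + 1
= 57

57


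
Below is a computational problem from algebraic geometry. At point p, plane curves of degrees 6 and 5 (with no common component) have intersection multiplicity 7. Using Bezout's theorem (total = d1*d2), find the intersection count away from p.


By Bezout's theorem, the total intersection number is d1 * d2.
Total = 6 * 5 = 30
Intersection multiplicity at p = 7
Remaining intersections = 30 - 7 = 23

23


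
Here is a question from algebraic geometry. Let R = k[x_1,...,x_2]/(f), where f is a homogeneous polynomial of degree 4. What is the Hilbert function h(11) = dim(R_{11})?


For R = k[x_1,...,x_n]/(f) with f homogeneous of degree e:
The Hilbert series is (1 - t^e)/(1 - t)^n.
So h(d) = C(d+n-1, n-1) - C(d-e+n-1, n-1) for d >= e.
With n=2, e=4, d=11:
C(11+2-1, 2-1) = C(12, 1) = 12
C(11-4+2-1, 2-1) = C(8, 1) = 8
h(11) = 12 - 8 = 4

4


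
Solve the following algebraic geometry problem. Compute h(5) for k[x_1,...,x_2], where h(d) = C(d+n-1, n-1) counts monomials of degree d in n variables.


The Hilbert function for the polynomial ring in 2 variables is:
h(d) = C(d+n-1, n-1)
h(5) = C(5+2-1, 2-1) = C(6, 1)
= 6! / (1! * 5!)
= 6

6


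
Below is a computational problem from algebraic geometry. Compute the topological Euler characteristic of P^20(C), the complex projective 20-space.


The complex projective space P^20 has one cell in each even real dimension 0, 2, ..., 40.
The cohomology groups are H^{2k}(P^20) = Z for k = 0,...,20, and 0 otherwise.
Euler characteristic = sum of Betti numbers = 1 per even-dimensional cohomology group.
chi(P^20) = 20 + 1 = 21

21


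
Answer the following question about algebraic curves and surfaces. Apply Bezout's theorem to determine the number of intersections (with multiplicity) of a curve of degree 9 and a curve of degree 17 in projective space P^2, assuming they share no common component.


Bezout's theorem states the intersection count equals the product of degrees.
Intersection count = 9 * 17 = 153

153


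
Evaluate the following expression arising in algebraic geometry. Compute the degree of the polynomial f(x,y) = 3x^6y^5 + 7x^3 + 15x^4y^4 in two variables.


Examine each term for its total degree (sum of exponents).
  Term '3x^6y^5' has total degree 6+5 = 11.
  Term '7x^3' has total degree 3+0 = 3.
  Term '15x^4y^4' has total degree 4+4 = 8.
The maximum total degree among all terms is 11.

11


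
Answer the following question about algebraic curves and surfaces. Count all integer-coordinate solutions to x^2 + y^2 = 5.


Systematically check integer values of x where x^2 <= 5.
For each valid x, check if 5 - x^2 is a perfect square.
x=1: 5 - 1 = 4, sqrt = 2 (valid)
x=2: 5 - 4 = 1, sqrt = 1 (valid)
Total integer solutions found: 8

8


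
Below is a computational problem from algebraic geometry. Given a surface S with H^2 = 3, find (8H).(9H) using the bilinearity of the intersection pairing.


Using bilinearity of the intersection pairing on a surface S:
(aH).(bH) = ab * (H.H)
We have H^2 = 3.
D.E = (8H).(9H) = 8*9*3
= 72*3
= 216

216


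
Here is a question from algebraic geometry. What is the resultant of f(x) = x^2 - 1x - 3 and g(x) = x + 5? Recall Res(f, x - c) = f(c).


For Res(f, x - c), we evaluate f at x = c.
f(-5) = (-5)^2 - 1*(-5) - 3
= 25 + 5 - 3
= 30 - 3 = 27
Res(f, g) = 27

27


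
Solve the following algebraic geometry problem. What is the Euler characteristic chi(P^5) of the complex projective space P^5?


The complex projective space P^5 has one cell in each even real dimension 0, 2, ..., 10.
The cohomology groups are H^{2k}(P^5) = Z for k = 0,...,5, and 0 otherwise.
Euler characteristic = sum of Betti numbers = 1 per even-dimensional cohomology group.
chi(P^5) = 5 + 1 = 6

6


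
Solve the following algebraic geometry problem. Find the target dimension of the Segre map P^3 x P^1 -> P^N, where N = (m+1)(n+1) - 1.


The Segre embedding maps P^m x P^n into P^N via
all products of coordinates from each factor.
N = (m+1)(n+1) - 1
N = (3+1)(1+1) - 1
N = 4*2 - 1
N = 8 - 1 = 7

7


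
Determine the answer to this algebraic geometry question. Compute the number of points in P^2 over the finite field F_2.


P^2(F_2) has (q^(n+1) - 1)/(q - 1) points.
= 2^2 + 2^1 + 2^0
= 4 + 2 + 1
= 7

7


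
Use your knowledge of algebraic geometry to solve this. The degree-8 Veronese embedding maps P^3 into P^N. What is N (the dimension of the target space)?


The Veronese embedding v_d: P^n -> P^N maps each point to all
degree-d monomials in n+1 homogeneous coordinates.
N = C(n+d, d) - 1
N = C(3+8, 8) - 1
N = C(11, 8) - 1
C(11, 8) = 165
N = 165 - 1 = 164

164


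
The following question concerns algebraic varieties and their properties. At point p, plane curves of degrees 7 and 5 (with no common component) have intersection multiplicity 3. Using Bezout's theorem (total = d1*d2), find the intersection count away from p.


By Bezout's theorem, the total intersection number is d1 * d2.
Total = 7 * 5 = 35
Intersection multiplicity at p = 3
Remaining intersections = 35 - 3 = 32

32


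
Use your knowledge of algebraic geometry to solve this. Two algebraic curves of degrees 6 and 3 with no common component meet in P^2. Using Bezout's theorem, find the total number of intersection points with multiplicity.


Bezout's theorem states the intersection count equals the product of degrees.
Intersection count = 6 * 3 = 18

18


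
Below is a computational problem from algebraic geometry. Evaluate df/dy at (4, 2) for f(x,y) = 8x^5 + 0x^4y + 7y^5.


df/dy = 0*x^4 + 5*7*y^4
At (4,2): 0*4^4 + 5*7*2^4
= 0 + 560
= 560

560


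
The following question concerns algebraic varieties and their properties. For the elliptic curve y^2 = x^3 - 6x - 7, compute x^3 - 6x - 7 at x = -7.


Compute x^3 - 6x - 7 at x = -7:
x^3 = (-7)^3 = -343
(-6)*x = (-6)*(-7) = 42
Sum: -343 + 42 - 7 = -308

-308


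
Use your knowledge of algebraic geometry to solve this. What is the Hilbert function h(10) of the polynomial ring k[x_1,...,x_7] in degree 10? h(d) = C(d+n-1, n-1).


The Hilbert function for the polynomial ring in 7 variables is:
h(d) = C(d+n-1, n-1)
h(10) = C(10+7-1, 7-1) = C(16, 6)
= 16! / (6! * 10!)
= 8008

8008


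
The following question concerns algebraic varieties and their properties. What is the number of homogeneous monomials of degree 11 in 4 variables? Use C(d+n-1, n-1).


The number of degree-11 monomials in 4 variables is C(d+n-1, n-1).
= C(11+4-1, 4-1) = C(14, 3)
= 364

364


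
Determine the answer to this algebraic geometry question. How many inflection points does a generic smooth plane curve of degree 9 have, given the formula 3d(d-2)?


For a general smooth plane curve C of degree d, the inflection points are
the intersection of C with its Hessian curve, which has degree 3(d-2).
By Bezout, the total intersection number is d * 3(d-2) = 9 * 21 = 189.
For a general curve every flex is ordinary, so each contributes
multiplicity 1 to C·Hess(C), and the number of distinct inflection
points is 3d(d-2).
Inflection points = 3*9*(9-2) = 3*9*7 = 189

189


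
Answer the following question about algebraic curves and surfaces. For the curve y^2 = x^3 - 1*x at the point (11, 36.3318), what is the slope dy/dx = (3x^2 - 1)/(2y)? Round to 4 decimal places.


Using implicit differentiation of y^2 = x^3 - 1*x:
2y * dy/dx = 3x^2 - 1
dy/dx = (3x^2 - 1)/(2y)
Numerator: 3*11^2 - 1 = 362
Denominator: 2*36.3318 = 72.6636
dy/dx = 362/72.6636 = 4.9819

4.9819


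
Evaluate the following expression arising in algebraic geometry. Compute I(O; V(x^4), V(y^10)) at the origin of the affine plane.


The intersection multiplicity of V(x^a) and V(y^b) at the origin is:
I(O; V(x^4), V(y^10)) = dim_k(k[x,y]/(x^4, y^10))
A basis for k[x,y]/(x^4, y^10) is the set of monomials x^i * y^j
where 0 <= i < 4 and 0 <= j < 10.
The number of such monomials is 4 * 10 = 40

40


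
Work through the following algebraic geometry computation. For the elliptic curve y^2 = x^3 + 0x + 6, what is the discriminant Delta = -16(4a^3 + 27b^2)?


Compute each component:
4a^3 = 4*0^3 = 4*0 = 0
27b^2 = 27*6^2 = 27*36 = 972
4a^3 + 27b^2 = 0 + 972 = 972
Delta = -16*972 = -15552

-15552


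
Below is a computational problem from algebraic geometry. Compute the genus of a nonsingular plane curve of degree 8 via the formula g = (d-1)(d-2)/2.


Using the genus formula for smooth plane curves:
g = (d-1)(d-2)/2
g = (8-1)(8-2)/2
g = 7*6/2
g = 42/2 = 21

21


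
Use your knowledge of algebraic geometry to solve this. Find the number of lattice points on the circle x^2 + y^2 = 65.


Systematically check integer values of x where x^2 <= 65.
For each valid x, check if 65 - x^2 is a perfect square.
x=1: 65 - 1 = 64, sqrt = 8 (valid)
x=4: 65 - 16 = 49, sqrt = 7 (valid)
x=7: 65 - 49 = 16, sqrt = 4 (valid)
x=8: 65 - 64 = 1, sqrt = 1 (valid)
Total integer solutions found: 16

16


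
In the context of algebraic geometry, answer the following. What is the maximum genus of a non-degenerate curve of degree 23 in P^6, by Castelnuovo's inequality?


Castelnuovo's bound: write d - 1 = m(r-1) + epsilon with 0 <= epsilon < r-1.
d - 1 = 23 - 1 = 22
r - 1 = 6 - 1 = 5
22 = 4*5 + 2, so m = 4, epsilon = 2
pi(d, r) = m(m-1)(r-1)/2 + m*epsilon
= 4*3*5/2 + 4*2
= 60/2 + 8
= 30 + 8 = 38

38


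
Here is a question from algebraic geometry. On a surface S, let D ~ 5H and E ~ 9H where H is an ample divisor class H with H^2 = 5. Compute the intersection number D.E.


Using bilinearity of the intersection pairing on a surface S:
(aH).(bH) = ab * (H.H)
We have H^2 = 5.
D.E = (5H).(9H) = 5*9*5
= 45*5
= 225

225


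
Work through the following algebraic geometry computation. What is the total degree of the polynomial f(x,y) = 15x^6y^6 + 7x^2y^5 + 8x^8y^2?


Examine each term for its total degree (sum of exponents).
  Term '15x^6y^6' has total degree 6+6 = 12.
  Term '7x^2y^5' has total degree 2+5 = 7.
  Term '8x^8y^2' has total degree 8+2 = 10.
The maximum total degree among all terms is 12.

12


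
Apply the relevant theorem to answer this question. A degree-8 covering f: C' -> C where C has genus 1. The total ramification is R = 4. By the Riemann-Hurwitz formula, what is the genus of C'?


Riemann-Hurwitz formula: 2g' - 2 = d(2g - 2) + R
Given: d = 8, g = 1, R = 4
2g' - 2 = 8*(2*1 - 2) + 4
2g' - 2 = 8*0 + 4
2g' - 2 = 0 + 4 = 4
2g' = 6
g' = 3

3


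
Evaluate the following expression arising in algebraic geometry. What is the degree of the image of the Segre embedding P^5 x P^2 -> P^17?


The degree of the Segre variety P^5 x P^2 is C(m+n, m).
= C(7, 5)
= 21

21


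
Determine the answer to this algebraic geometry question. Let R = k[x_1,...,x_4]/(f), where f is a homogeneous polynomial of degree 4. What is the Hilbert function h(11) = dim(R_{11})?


For R = k[x_1,...,x_n]/(f) with f homogeneous of degree e:
The Hilbert series is (1 - t^e)/(1 - t)^n.
So h(d) = C(d+n-1, n-1) - C(d-e+n-1, n-1) for d >= e.
With n=4, e=4, d=11:
C(11+4-1, 4-1) = C(14, 3) = 364
C(11-4+4-1, 4-1) = C(10, 3) = 120
h(11) = 364 - 120 = 244

244


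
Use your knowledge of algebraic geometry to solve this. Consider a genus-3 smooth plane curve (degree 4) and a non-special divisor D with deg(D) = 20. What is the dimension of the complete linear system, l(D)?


First, compute the genus of a smooth plane curve of degree 4:
g = (d-1)(d-2)/2 = (4-1)(4-2)/2 = 3
For a non-special divisor D (i.e., h^1(D) = 0), Riemann-Roch gives:
l(D) = deg(D) - g + 1
Since deg(D) = 20 >= 2g - 1 = 5, D is non-special.
l(D) = 20 - 3 + 1 = 18

18


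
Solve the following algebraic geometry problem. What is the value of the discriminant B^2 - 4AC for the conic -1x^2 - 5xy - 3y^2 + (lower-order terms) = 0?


The discriminant of a conic Ax^2 + Bxy + Cy^2 + ... = 0 is B^2 - 4AC.
B^2 = (-5)^2 = 25
4AC = 4*(-1)*(-3) = 12
Discriminant = 25 - 12 = 13

13


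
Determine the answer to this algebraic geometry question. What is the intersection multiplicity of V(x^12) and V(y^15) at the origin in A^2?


The intersection multiplicity of V(x^a) and V(y^b) at the origin is:
I(O; V(x^12), V(y^15)) = dim_k(k[x,y]/(x^12, y^15))
A basis for k[x,y]/(x^12, y^15) is the set of monomials x^i * y^j
where 0 <= i < 12 and 0 <= j < 15.
The number of such monomials is 12 * 15 = 180

180


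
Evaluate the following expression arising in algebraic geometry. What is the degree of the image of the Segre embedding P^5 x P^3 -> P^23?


The degree of the Segre variety P^5 x P^3 is C(m+n, m).
= C(8, 5)
= 56

56


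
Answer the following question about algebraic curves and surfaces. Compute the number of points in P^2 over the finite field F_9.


P^2(F_9) has (q^(n+1) - 1)/(q - 1) points.
= 9^2 + 9^1 + 9^0
= 81 + 9 + 1
= 91

91


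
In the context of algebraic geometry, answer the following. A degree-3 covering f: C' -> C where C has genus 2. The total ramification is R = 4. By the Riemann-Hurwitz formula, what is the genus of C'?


Riemann-Hurwitz formula: 2g' - 2 = d(2g - 2) + R
Given: d = 3, g = 2, R = 4
2g' - 2 = 3*(2*2 - 2) + 4
2g' - 2 = 3*2 + 4
2g' - 2 = 6 + 4 = 10
2g' = 12
g' = 6

6


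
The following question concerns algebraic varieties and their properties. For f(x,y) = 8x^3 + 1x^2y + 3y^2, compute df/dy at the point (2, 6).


df/dy = 1*x^2 + 2*3*y^1
At (2,6): 1*2^2 + 2*3*6^1
= 4 + 36
= 40

40


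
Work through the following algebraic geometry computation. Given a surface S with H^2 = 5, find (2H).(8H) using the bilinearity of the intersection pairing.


Using bilinearity of the intersection pairing on a surface S:
(aH).(bH) = ab * (H.H)
We have H^2 = 5.
D.E = (2H).(8H) = 2*8*5
= 16*5
= 80

80


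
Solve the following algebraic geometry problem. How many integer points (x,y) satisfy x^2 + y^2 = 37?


Systematically check integer values of x where x^2 <= 37.
For each valid x, check if 37 - x^2 is a perfect square.
x=1: 37 - 1 = 36, sqrt = 6 (valid)
x=6: 37 - 36 = 1, sqrt = 1 (valid)
Total integer solutions found: 8

8


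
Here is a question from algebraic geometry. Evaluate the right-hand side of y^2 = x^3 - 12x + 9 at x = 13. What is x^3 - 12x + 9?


Compute x^3 - 12x + 9 at x = 13:
x^3 = 13^3 = 2197
(-12)*x = (-12)*13 = -156
Sum: 2197 - 156 + 9 = 2050

2050


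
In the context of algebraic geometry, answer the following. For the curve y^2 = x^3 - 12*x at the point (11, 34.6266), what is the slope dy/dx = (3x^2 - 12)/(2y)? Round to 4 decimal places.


Using implicit differentiation of y^2 = x^3 - 12*x:
2y * dy/dx = 3x^2 - 12
dy/dx = (3x^2 - 12)/(2y)
Numerator: 3*11^2 - 12 = 351
Denominator: 2*34.6266 = 69.2532
dy/dx = 351/69.2532 = 5.0684

5.0684


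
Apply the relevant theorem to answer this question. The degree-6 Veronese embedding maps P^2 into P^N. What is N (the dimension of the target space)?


The Veronese embedding v_d: P^n -> P^N maps each point to all
degree-d monomials in n+1 homogeneous coordinates.
N = C(n+d, d) - 1
N = C(2+6, 6) - 1
N = C(8, 6) - 1
C(8, 6) = 28
N = 28 - 1 = 27

27


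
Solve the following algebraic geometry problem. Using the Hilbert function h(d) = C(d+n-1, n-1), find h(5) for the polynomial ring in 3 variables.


The Hilbert function for the polynomial ring in 3 variables is:
h(d) = C(d+n-1, n-1)
h(5) = C(5+3-1, 3-1) = C(7, 2)
= 7! / (2! * 5!)
= 21

21


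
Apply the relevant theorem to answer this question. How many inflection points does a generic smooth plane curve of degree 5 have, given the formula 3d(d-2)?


For a general smooth plane curve C of degree d, the inflection points are
the intersection of C with its Hessian curve, which has degree 3(d-2).
By Bezout, the total intersection number is d * 3(d-2) = 5 * 9 = 45.
For a general curve every flex is ordinary, so each contributes
multiplicity 1 to C·Hess(C), and the number of distinct inflection
points is 3d(d-2).
Inflection points = 3*5*(5-2) = 3*5*3 = 45

45


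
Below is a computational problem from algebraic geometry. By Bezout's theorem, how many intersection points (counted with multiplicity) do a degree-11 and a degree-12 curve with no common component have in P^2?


Bezout's theorem states the intersection count equals the product of degrees.
Intersection count = 11 * 12 = 132

132


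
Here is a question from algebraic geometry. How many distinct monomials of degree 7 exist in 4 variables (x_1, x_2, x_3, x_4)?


The number of degree-7 monomials in 4 variables is C(d+n-1, n-1).
= C(7+4-1, 4-1) = C(10, 3)
= 120

120


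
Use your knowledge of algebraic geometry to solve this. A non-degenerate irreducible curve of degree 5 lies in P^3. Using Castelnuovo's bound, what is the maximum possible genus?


Castelnuovo's bound: write d - 1 = m(r-1) + epsilon with 0 <= epsilon < r-1.
d - 1 = 5 - 1 = 4
r - 1 = 3 - 1 = 2
4 = 2*2 + 0, so m = 2, epsilon = 0
pi(d, r) = m(m-1)(r-1)/2 + m*epsilon
= 2*1*2/2 + 2*0
= 4/2 + 0
= 2 + 0 = 2

2


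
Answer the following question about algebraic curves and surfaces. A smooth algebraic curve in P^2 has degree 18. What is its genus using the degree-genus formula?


Using the genus formula for smooth plane curves:
g = (d-1)(d-2)/2
g = (18-1)(18-2)/2
g = 17*16/2
g = 272/2 = 136

136


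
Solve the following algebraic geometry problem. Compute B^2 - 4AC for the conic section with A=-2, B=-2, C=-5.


The discriminant of a conic Ax^2 + Bxy + Cy^2 + ... = 0 is B^2 - 4AC.
B^2 = (-2)^2 = 4
4AC = 4*(-2)*(-5) = 40
Discriminant = 4 - 40 = -36

-36


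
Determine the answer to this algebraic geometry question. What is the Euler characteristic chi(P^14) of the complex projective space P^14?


The complex projective space P^14 has one cell in each even real dimension 0, 2, ..., 28.
The cohomology groups are H^{2k}(P^14) = Z for k = 0,...,14, and 0 otherwise.
Euler characteristic = sum of Betti numbers = 1 per even-dimensional cohomology group.
chi(P^14) = 14 + 1 = 15

15


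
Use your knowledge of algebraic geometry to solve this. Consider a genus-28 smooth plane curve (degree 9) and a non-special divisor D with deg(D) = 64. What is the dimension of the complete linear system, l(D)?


First, compute the genus of a smooth plane curve of degree 9:
g = (d-1)(d-2)/2 = (9-1)(9-2)/2 = 28
For a non-special divisor D (i.e., h^1(D) = 0), Riemann-Roch gives:
l(D) = deg(D) - g + 1
Since deg(D) = 64 >= 2g - 1 = 55, D is non-special.
l(D) = 64 - 28 + 1 = 37

37


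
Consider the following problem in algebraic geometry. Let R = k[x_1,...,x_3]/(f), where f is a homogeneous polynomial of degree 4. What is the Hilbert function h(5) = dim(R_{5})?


For R = k[x_1,...,x_n]/(f) with f homogeneous of degree e:
The Hilbert series is (1 - t^e)/(1 - t)^n.
So h(d) = C(d+n-1, n-1) - C(d-e+n-1, n-1) for d >= e.
With n=3, e=4, d=5:
C(5+3-1, 3-1) = C(7, 2) = 21
C(5-4+3-1, 3-1) = C(3, 2) = 3
h(5) = 21 - 3 = 18

18


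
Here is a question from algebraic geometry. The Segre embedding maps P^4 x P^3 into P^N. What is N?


The Segre embedding maps P^m x P^n into P^N via
all products of coordinates from each factor.
N = (m+1)(n+1) - 1
N = (4+1)(3+1) - 1
N = 5*4 - 1
N = 20 - 1 = 19

19


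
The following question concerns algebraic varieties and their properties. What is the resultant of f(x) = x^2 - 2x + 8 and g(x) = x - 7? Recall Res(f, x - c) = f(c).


For Res(f, x - c), we evaluate f at x = c.
f(7) = 7^2 - 2*7 + 8
= 49 - 14 + 8
= 35 + 8 = 43
Res(f, g) = 43

43


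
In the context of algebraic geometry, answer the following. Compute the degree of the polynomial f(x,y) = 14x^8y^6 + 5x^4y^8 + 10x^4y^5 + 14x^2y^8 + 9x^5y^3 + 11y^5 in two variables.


Examine each term for its total degree (sum of exponents).
  Term '14x^8y^6' has total degree 8+6 = 14.
  Term '5x^4y^8' has total degree 4+8 = 12.
  Term '10x^4y^5' has total degree 4+5 = 9.
  Term '14x^2y^8' has total degree 2+8 = 10.
  Term '9x^5y^3' has total degree 5+3 = 8.
  Term '11y^5' has total degree 0+5 = 5.
The maximum total degree among all terms is 14.

14


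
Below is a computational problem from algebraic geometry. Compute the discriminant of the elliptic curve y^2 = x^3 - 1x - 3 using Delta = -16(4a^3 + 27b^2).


Compute each component:
4a^3 = 4*(-1)^3 = 4*(-1) = -4
27b^2 = 27*(-3)^2 = 27*9 = 243
4a^3 + 27b^2 = -4 + 243 = 239
Delta = -16*239 = -3824

-3824


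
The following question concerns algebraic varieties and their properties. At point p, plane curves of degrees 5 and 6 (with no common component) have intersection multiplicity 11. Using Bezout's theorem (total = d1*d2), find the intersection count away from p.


By Bezout's theorem, the total intersection number is d1 * d2.
Total = 5 * 6 = 30
Intersection multiplicity at p = 11
Remaining intersections = 30 - 11 = 19

19


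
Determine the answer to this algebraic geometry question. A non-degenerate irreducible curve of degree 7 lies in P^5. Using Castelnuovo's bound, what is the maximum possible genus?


Castelnuovo's bound: write d - 1 = m(r-1) + epsilon with 0 <= epsilon < r-1.
d - 1 = 7 - 1 = 6
r - 1 = 5 - 1 = 4
6 = 1*4 + 2, so m = 1, epsilon = 2
pi(d, r) = m(m-1)(r-1)/2 + m*epsilon
= 1*0*4/2 + 1*2
= 0/2 + 2
= 0 + 2 = 2

2


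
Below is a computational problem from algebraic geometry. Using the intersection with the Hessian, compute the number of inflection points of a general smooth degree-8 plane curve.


For a general smooth plane curve C of degree d, the inflection points are
the intersection of C with its Hessian curve, which has degree 3(d-2).
By Bezout, the total intersection number is d * 3(d-2) = 8 * 18 = 144.
For a general curve every flex is ordinary, so each contributes
multiplicity 1 to C·Hess(C), and the number of distinct inflection
points is 3d(d-2).
Inflection points = 3*8*(8-2) = 3*8*6 = 144

144


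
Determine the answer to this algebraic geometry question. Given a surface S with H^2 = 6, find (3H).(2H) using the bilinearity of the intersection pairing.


Using bilinearity of the intersection pairing on a surface S:
(aH).(bH) = ab * (H.H)
We have H^2 = 6.
D.E = (3H).(2H) = 3*2*6
= 6*6
= 36

36


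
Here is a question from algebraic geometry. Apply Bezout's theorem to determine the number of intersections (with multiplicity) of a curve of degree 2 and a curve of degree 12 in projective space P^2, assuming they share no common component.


Bezout's theorem states the intersection count equals the product of degrees.
Intersection count = 2 * 12 = 24

24


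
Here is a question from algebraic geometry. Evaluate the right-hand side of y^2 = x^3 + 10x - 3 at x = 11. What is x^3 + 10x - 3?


Compute x^3 + 10x - 3 at x = 11:
x^3 = 11^3 = 1331
10*x = 10*11 = 110
Sum: 1331 + 110 - 3 = 1438

1438


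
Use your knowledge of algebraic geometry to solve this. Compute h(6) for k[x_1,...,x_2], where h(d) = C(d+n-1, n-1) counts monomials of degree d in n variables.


The Hilbert function for the polynomial ring in 2 variables is:
h(d) = C(d+n-1, n-1)
h(6) = C(6+2-1, 2-1) = C(7, 1)
= 7! / (1! * 6!)
= 7

7


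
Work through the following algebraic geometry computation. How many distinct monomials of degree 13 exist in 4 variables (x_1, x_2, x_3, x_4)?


The number of degree-13 monomials in 4 variables is C(d+n-1, n-1).
= C(13+4-1, 4-1) = C(16, 3)
= 560

560


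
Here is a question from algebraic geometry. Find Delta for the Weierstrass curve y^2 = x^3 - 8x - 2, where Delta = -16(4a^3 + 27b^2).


Compute each component:
4a^3 = 4*(-8)^3 = 4*(-512) = -2048
27b^2 = 27*(-2)^2 = 27*4 = 108
4a^3 + 27b^2 = -2048 + 108 = -1940
Delta = -16*(-1940) = 31040

31040


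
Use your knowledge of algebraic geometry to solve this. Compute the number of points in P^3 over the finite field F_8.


P^3(F_8) has (q^(n+1) - 1)/(q - 1) points.
= 8^3 + 8^2 + 8^1 + 8^0
= 512 + 64 + 8 + 1
= 585

585


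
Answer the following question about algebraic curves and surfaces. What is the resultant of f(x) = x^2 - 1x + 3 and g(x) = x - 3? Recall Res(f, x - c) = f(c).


For Res(f, x - c), we evaluate f at x = c.
f(3) = 3^2 - 1*3 + 3
= 9 - 3 + 3
= 6 + 3 = 9
Res(f, g) = 9

9


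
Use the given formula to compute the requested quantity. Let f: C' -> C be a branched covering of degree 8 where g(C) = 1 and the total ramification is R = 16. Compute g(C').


Riemann-Hurwitz formula: 2g' - 2 = d(2g - 2) + R
Given: d = 8, g = 1, R = 16
2g' - 2 = 8*(2*1 - 2) + 16
2g' - 2 = 8*0 + 16
2g' - 2 = 0 + 16 = 16
2g' = 18
g' = 9

9


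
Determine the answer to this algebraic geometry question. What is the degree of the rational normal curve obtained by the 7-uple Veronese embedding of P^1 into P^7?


The rational normal curve in P^7 is the image of P^1 under the 7-uple Veronese.
A general hyperplane in P^7 pulls back to a degree-7 form on P^1, which has 7 zeros,
so the curve meets a general hyperplane in 7 points. Degree = 7.

7


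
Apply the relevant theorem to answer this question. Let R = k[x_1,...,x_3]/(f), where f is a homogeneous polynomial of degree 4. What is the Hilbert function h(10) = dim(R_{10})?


For R = k[x_1,...,x_n]/(f) with f homogeneous of degree e:
The Hilbert series is (1 - t^e)/(1 - t)^n.
So h(d) = C(d+n-1, n-1) - C(d-e+n-1, n-1) for d >= e.
With n=3, e=4, d=10:
C(10+3-1, 3-1) = C(12, 2) = 66
C(10-4+3-1, 3-1) = C(8, 2) = 28
h(10) = 66 - 28 = 38

38


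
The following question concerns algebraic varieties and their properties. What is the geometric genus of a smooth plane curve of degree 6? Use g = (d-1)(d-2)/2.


Using the genus formula for smooth plane curves:
g = (d-1)(d-2)/2
g = (6-1)(6-2)/2
g = 5*4/2
g = 20/2 = 10

10


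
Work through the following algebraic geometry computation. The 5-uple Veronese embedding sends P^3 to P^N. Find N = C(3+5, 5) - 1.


The Veronese embedding v_d: P^n -> P^N maps each point to all
degree-d monomials in n+1 homogeneous coordinates.
N = C(n+d, d) - 1
N = C(3+5, 5) - 1
N = C(8, 5) - 1
C(8, 5) = 56
N = 56 - 1 = 55

55


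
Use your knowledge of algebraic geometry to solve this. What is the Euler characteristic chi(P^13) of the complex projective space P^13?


The complex projective space P^13 has one cell in each even real dimension 0, 2, ..., 26.
The cohomology groups are H^{2k}(P^13) = Z for k = 0,...,13, and 0 otherwise.
Euler characteristic = sum of Betti numbers = 1 per even-dimensional cohomology group.
chi(P^13) = 13 + 1 = 14

14


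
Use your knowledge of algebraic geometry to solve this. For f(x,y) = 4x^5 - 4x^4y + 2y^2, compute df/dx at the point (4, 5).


df/dx = 5*4*x^4 + 4*(-4)*x^3*y
At (4,5): 5*4*4^4 + 4*(-4)*4^3*5
= 5120 - 5120
= 0

0


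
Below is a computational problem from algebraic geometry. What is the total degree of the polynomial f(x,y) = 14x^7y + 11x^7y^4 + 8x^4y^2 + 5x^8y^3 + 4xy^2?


Examine each term for its total degree (sum of exponents).
  Term '14x^7y' has total degree 7+1 = 8.
  Term '11x^7y^4' has total degree 7+4 = 11.
  Term '8x^4y^2' has total degree 4+2 = 6.
  Term '5x^8y^3' has total degree 8+3 = 11.
  Term '4xy^2' has total degree 1+2 = 3.
The maximum total degree among all terms is 11.

11


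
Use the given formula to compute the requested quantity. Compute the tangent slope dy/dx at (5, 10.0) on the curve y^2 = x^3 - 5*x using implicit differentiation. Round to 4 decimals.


Using implicit differentiation of y^2 = x^3 - 5*x:
2y * dy/dx = 3x^2 - 5
dy/dx = (3x^2 - 5)/(2y)
Numerator: 3*5^2 - 5 = 70
Denominator: 2*10.0 = 20.0
dy/dx = 70/20.0 = 3.5000

3.5000


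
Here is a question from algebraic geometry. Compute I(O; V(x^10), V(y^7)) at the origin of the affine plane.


The intersection multiplicity of V(x^a) and V(y^b) at the origin is:
I(O; V(x^10), V(y^7)) = dim_k(k[x,y]/(x^10, y^7))
A basis for k[x,y]/(x^10, y^7) is the set of monomials x^i * y^j
where 0 <= i < 10 and 0 <= j < 7.
The number of such monomials is 10 * 7 = 70

70


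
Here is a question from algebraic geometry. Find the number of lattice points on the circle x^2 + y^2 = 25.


Systematically check integer values of x where x^2 <= 25.
For each valid x, check if 25 - x^2 is a perfect square.
x=0: 25 - 0 = 25, sqrt = 5 (valid)
x=3: 25 - 9 = 16, sqrt = 4 (valid)
x=4: 25 - 16 = 9, sqrt = 3 (valid)
x=5: 25 - 25 = 0, sqrt = 0 (valid)
Total integer solutions found: 12

12


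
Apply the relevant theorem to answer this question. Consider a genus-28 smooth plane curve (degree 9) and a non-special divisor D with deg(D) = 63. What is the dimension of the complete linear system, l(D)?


First, compute the genus of a smooth plane curve of degree 9:
g = (d-1)(d-2)/2 = (9-1)(9-2)/2 = 28
For a non-special divisor D (i.e., h^1(D) = 0), Riemann-Roch gives:
l(D) = deg(D) - g + 1
Since deg(D) = 63 >= 2g - 1 = 55, D is non-special.
l(D) = 63 - 28 + 1 = 36

36


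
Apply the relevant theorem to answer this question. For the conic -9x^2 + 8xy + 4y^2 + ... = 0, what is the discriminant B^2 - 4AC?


The discriminant of a conic Ax^2 + Bxy + Cy^2 + ... = 0 is B^2 - 4AC.
B^2 = 8^2 = 64
4AC = 4*(-9)*4 = -144
Discriminant = 64 + 144 = 208

208


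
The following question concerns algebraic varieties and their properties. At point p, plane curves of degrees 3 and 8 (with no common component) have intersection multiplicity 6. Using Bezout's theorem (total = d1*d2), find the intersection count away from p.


By Bezout's theorem, the total intersection number is d1 * d2.
Total = 3 * 8 = 24
Intersection multiplicity at p = 6
Remaining intersections = 24 - 6 = 18

18


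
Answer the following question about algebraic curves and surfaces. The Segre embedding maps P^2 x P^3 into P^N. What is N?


The Segre embedding maps P^m x P^n into P^N via
all products of coordinates from each factor.
N = (m+1)(n+1) - 1
N = (2+1)(3+1) - 1
N = 3*4 - 1
N = 12 - 1 = 11

11


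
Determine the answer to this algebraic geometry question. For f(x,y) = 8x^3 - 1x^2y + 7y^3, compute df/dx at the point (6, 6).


df/dx = 3*8*x^2 + 2*(-1)*x^1*y
At (6,6): 3*8*6^2 + 2*(-1)*6^1*6
= 864 - 72
= 792

792


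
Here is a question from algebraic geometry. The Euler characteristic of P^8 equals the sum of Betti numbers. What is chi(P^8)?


The complex projective space P^8 has one cell in each even real dimension 0, 2, ..., 16.
The cohomology groups are H^{2k}(P^8) = Z for k = 0,...,8, and 0 otherwise.
Euler characteristic = sum of Betti numbers = 1 per even-dimensional cohomology group.
chi(P^8) = 8 + 1 = 9

9


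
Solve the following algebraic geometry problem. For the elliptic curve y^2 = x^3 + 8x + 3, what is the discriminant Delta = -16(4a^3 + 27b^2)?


Compute each component:
4a^3 = 4*8^3 = 4*512 = 2048
27b^2 = 27*3^2 = 27*9 = 243
4a^3 + 27b^2 = 2048 + 243 = 2291
Delta = -16*2291 = -36656

-36656


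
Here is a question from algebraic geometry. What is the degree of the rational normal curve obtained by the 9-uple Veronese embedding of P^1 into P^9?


The rational normal curve in P^9 is the image of P^1 under the 9-uple Veronese.
A general hyperplane in P^9 pulls back to a degree-9 form on P^1, which has 9 zeros,
so the curve meets a general hyperplane in 9 points. Degree = 9.

9


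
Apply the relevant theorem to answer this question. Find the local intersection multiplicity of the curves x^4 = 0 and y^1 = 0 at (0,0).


The intersection multiplicity of V(x^a) and V(y^b) at the origin is:
I(O; V(x^4), V(y^1)) = dim_k(k[x,y]/(x^4, y^1))
A basis for k[x,y]/(x^4, y^1) is the set of monomials x^i * y^j
where 0 <= i < 4 and 0 <= j < 1.
The number of such monomials is 4 * 1 = 4

4


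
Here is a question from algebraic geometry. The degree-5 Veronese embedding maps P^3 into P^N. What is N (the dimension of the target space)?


The Veronese embedding v_d: P^n -> P^N maps each point to all
degree-d monomials in n+1 homogeneous coordinates.
N = C(n+d, d) - 1
N = C(3+5, 5) - 1
N = C(8, 5) - 1
C(8, 5) = 56
N = 56 - 1 = 55

55


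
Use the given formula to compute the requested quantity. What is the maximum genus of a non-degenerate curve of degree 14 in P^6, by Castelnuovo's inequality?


Castelnuovo's bound: write d - 1 = m(r-1) + epsilon with 0 <= epsilon < r-1.
d - 1 = 14 - 1 = 13
r - 1 = 6 - 1 = 5
13 = 2*5 + 3, so m = 2, epsilon = 3
pi(d, r) = m(m-1)(r-1)/2 + m*epsilon
= 2*1*5/2 + 2*3
= 10/2 + 6
= 5 + 6 = 11

11


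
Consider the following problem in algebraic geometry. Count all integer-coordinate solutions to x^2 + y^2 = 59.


Systematically check integer values of x where x^2 <= 59.
For each valid x, check if 59 - x^2 is a perfect square.
Total integer solutions found: 0

0


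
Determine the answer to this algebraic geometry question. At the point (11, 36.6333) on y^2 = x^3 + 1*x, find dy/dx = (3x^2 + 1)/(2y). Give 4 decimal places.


Using implicit differentiation of y^2 = x^3 + 1*x:
2y * dy/dx = 3x^2 + 1
dy/dx = (3x^2 + 1)/(2y)
Numerator: 3*11^2 + 1 = 364
Denominator: 2*36.6333 = 73.2666
dy/dx = 364/73.2666 = 4.9682

4.9682


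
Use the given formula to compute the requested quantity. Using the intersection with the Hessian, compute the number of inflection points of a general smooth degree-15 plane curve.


For a general smooth plane curve C of degree d, the inflection points are
the intersection of C with its Hessian curve, which has degree 3(d-2).
By Bezout, the total intersection number is d * 3(d-2) = 15 * 39 = 585.
For a general curve every flex is ordinary, so each contributes
multiplicity 1 to C·Hess(C), and the number of distinct inflection
points is 3d(d-2).
Inflection points = 3*15*(15-2) = 3*15*13 = 585

585


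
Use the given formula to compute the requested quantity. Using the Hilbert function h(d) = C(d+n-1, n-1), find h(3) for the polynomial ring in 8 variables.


The Hilbert function for the polynomial ring in 8 variables is:
h(d) = C(d+n-1, n-1)
h(3) = C(3+8-1, 8-1) = C(10, 7)
= 10! / (7! * 3!)
= 120

120
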